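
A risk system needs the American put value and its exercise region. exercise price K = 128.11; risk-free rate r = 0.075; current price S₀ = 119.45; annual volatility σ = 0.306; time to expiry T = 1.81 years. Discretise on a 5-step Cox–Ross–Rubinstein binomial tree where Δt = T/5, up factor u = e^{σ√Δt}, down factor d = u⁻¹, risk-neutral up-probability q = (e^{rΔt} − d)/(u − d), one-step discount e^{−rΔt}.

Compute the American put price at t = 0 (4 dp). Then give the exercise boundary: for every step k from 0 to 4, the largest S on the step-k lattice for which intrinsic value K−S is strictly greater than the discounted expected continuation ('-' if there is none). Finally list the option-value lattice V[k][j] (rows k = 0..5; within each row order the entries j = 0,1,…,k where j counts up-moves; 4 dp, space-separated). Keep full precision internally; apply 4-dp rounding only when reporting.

price = 18.0065
boundary = - - 82.6553 99.3639 82.6553
tree:
18.0065
29.2472 8.9129
45.4547 16.3067 2.7788
59.3536 28.7461 6.0548 0.0000
70.9153 45.4547 13.1929 0.0000 0.0000
80.5329 59.3536 28.7461 0.0000 0.0000 0.0000

Δt=0.36200  u=1.20215  d=0.83184  q=0.52843  discount=0.97322
step 5 (expiry): payoffs max(K−S,0) = 80.5329 59.3536 28.7461 0.0000 0.0000 0.0000
step 4: (k=4,j=0): S=57.1947, (K−S)⁺=70.9153, hold=67.4839 ⇒ V=70.9153 exercise | (k=4,j=1): S=82.6553, (K−S)⁺=45.4547, hold=42.0233 ⇒ V=45.4547 exercise | (k=4,j=2): S=119.4500, (K−S)⁺=8.6600, hold=13.1929 ⇒ V=13.1929 continue | (k=4,j=3): S=172.6241, (K−S)⁺=0.0000, hold=0.0000 ⇒ V=0.0000 continue | (k=4,j=4): S=249.4691, (K−S)⁺=0.0000, hold=0.0000 ⇒ V=0.0000 continue  boundary S*=82.6553
step 3: (k=3,j=0): S=68.7564, (K−S)⁺=59.3536, hold=55.9222 ⇒ V=59.3536 exercise | (k=3,j=1): S=99.3639, (K−S)⁺=28.7461, hold=27.6459 ⇒ V=28.7461 exercise | (k=3,j=2): S=143.5965, (K−S)⁺=0.0000, hold=6.0548 ⇒ V=6.0548 continue | (k=3,j=3): S=207.5196, (K−S)⁺=0.0000, hold=0.0000 ⇒ V=0.0000 continue  boundary S*=99.3639
step 2: (k=2,j=0): S=82.6553, (K−S)⁺=45.4547, hold=42.0233 ⇒ V=45.4547 exercise | (k=2,j=1): S=119.4500, (K−S)⁺=8.6600, hold=16.3067 ⇒ V=16.3067 continue | (k=2,j=2): S=172.6241, (K−S)⁺=0.0000, hold=2.7788 ⇒ V=2.7788 continue  boundary S*=82.6553
step 1: (k=1,j=0): S=99.3639, (K−S)⁺=28.7461, hold=29.2472 ⇒ V=29.2472 continue | (k=1,j=1): S=143.5965, (K−S)⁺=0.0000, hold=8.9129 ⇒ V=8.9129 continue  boundary S*=-
step 0: (k=0,j=0): S=119.4500, (K−S)⁺=8.6600, hold=18.0065 ⇒ V=18.0065 continue  boundary S*=-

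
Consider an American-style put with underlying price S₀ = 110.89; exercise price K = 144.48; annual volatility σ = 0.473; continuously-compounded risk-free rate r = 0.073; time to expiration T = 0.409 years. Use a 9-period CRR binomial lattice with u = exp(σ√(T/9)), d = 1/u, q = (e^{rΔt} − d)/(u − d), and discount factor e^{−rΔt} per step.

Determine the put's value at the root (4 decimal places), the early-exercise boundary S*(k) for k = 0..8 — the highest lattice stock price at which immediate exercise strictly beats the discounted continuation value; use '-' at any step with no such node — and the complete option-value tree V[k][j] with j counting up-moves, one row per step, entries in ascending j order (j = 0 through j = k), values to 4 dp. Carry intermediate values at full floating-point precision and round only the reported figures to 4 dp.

Δt=0.04544  u=1.10609  d=0.90408  q=0.49126  discount=0.99669
step 9 (expiry): payoffs max(K−S,0) = 99.7321 89.7337 77.5013 62.5356 44.2261 21.8255 0.0000 0.0000 0.0000 0.0000
step 8: (k=8,j=0): S=49.4953, (K−S)⁺=94.9847, hold=94.5062 ⇒ V=94.9847 exercise | (k=8,j=1): S=60.5544, (K−S)⁺=83.9256, hold=83.4471 ⇒ V=83.9256 exercise | (k=8,j=2): S=74.0846, (K−S)⁺=70.3954, hold=69.9169 ⇒ V=70.3954 exercise | (k=8,j=3): S=90.6380, (K−S)⁺=53.8420, hold=53.3635 ⇒ V=53.8420 exercise | (k=8,j=4): S=110.8900, (K−S)⁺=33.5900, hold=33.1115 ⇒ V=33.5900 exercise | (k=8,j=5): S=135.6671, (K−S)⁺=8.8129, hold=11.0667 ⇒ V=11.0667 continue | (k=8,j=6): S=165.9804, (K−S)⁺=0.0000, hold=0.0000 ⇒ V=0.0000 continue | (k=8,j=7): S=203.0668, (K−S)⁺=0.0000, hold=0.0000 ⇒ V=0.0000 continue | (k=8,j=8): S=248.4398, (K−S)⁺=0.0000, hold=0.0000 ⇒ V=0.0000 continue  boundary S*=110.8900
step 7: (k=7,j=0): S=54.7463, (K−S)⁺=89.7337, hold=89.2552 ⇒ V=89.7337 exercise | (k=7,j=1): S=66.9787, (K−S)⁺=77.5013, hold=77.0228 ⇒ V=77.5013 exercise | (k=7,j=2): S=81.9444, (K−S)⁺=62.5356, hold=62.0571 ⇒ V=62.5356 exercise | (k=7,j=3): S=100.2539, (K−S)⁺=44.2261, hold=43.7476 ⇒ V=44.2261 exercise | (k=7,j=4): S=122.6545, (K−S)⁺=21.8255, hold=22.4505 ⇒ V=22.4505 continue | (k=7,j=5): S=150.0603, (K−S)⁺=0.0000, hold=5.6114 ⇒ V=5.6114 continue | (k=7,j=6): S=183.5895, (K−S)⁺=0.0000, hold=0.0000 ⇒ V=0.0000 continue | (k=7,j=7): S=224.6105, (K−S)⁺=0.0000, hold=0.0000 ⇒ V=0.0000 continue  boundary S*=100.2539
step 6: (k=6,j=0): S=60.5544, (K−S)⁺=83.9256, hold=83.4471 ⇒ V=83.9256 exercise | (k=6,j=1): S=74.0846, (K−S)⁺=70.3954, hold=69.9169 ⇒ V=70.3954 exercise | (k=6,j=2): S=90.6380, (K−S)⁺=53.8420, hold=53.3635 ⇒ V=53.8420 exercise | (k=6,j=3): S=110.8900, (K−S)⁺=33.5900, hold=33.4175 ⇒ V=33.5900 exercise | (k=6,j=4): S=135.6671, (K−S)⁺=8.8129, hold=14.1311 ⇒ V=14.1311 continue | (k=6,j=5): S=165.9804, (K−S)⁺=0.0000, hold=2.8453 ⇒ V=2.8453 continue | (k=6,j=6): S=203.0668, (K−S)⁺=0.0000, hold=0.0000 ⇒ V=0.0000 continue  boundary S*=110.8900
step 5: (k=5,j=0): S=66.9787, (K−S)⁺=77.5013, hold=77.0228 ⇒ V=77.5013 exercise | (k=5,j=1): S=81.9444, (K−S)⁺=62.5356, hold=62.0571 ⇒ V=62.5356 exercise | (k=5,j=2): S=100.2539, (K−S)⁺=44.2261, hold=43.7476 ⇒ V=44.2261 exercise | (k=5,j=3): S=122.6545, (K−S)⁺=21.8255, hold=23.9510 ⇒ V=23.9510 continue | (k=5,j=4): S=150.0603, (K−S)⁺=0.0000, hold=8.5584 ⇒ V=8.5584 continue | (k=5,j=5): S=183.5895, (K−S)⁺=0.0000, hold=1.4427 ⇒ V=1.4427 continue  boundary S*=100.2539
step 4: (k=4,j=0): S=74.0846, (K−S)⁺=70.3954, hold=69.9169 ⇒ V=70.3954 exercise | (k=4,j=1): S=90.6380, (K−S)⁺=53.8420, hold=53.3635 ⇒ V=53.8420 exercise | (k=4,j=2): S=110.8900, (K−S)⁺=33.5900, hold=34.1522 ⇒ V=34.1522 continue | (k=4,j=3): S=135.6671, (K−S)⁺=8.8129, hold=16.3349 ⇒ V=16.3349 continue | (k=4,j=4): S=165.9804, (K−S)⁺=0.0000, hold=5.0459 ⇒ V=5.0459 continue  boundary S*=90.6380
step 3: (k=3,j=0): S=81.9444, (K−S)⁺=62.5356, hold=62.0571 ⇒ V=62.5356 exercise | (k=3,j=1): S=100.2539, (K−S)⁺=44.2261, hold=44.0229 ⇒ V=44.2261 exercise | (k=3,j=2): S=122.6545, (K−S)⁺=21.8255, hold=25.3151 ⇒ V=25.3151 continue | (k=3,j=3): S=150.0603, (K−S)⁺=0.0000, hold=10.7533 ⇒ V=10.7533 continue  boundary S*=100.2539
step 2: (k=2,j=0): S=90.6380, (K−S)⁺=53.8420, hold=53.3635 ⇒ V=53.8420 exercise | (k=2,j=1): S=110.8900, (K−S)⁺=33.5900, hold=34.8201 ⇒ V=34.8201 continue | (k=2,j=2): S=135.6671, (K−S)⁺=8.8129, hold=18.1013 ⇒ V=18.1013 continue  boundary S*=90.6380
step 1: (k=1,j=0): S=100.2539, (K−S)⁺=44.2261, hold=44.3499 ⇒ V=44.3499 continue | (k=1,j=1): S=122.6545, (K−S)⁺=21.8255, hold=26.5187 ⇒ V=26.5187 continue  boundary S*=-
step 0: (k=0,j=0): S=110.8900, (K−S)⁺=33.5900, hold=35.4722 ⇒ V=35.4722 continue  boundary S*=-

price = 35.4722
boundary = - - 90.6380 100.2539 90.6380 100.2539 110.8900 100.2539 110.8900
tree:
35.4722
44.3499 26.5187
53.8420 34.8201 18.1013
62.5356 44.2261 25.3151 10.7533
70.3954 53.8420 34.1522 16.3349 5.0459
77.5013 62.5356 44.2261 23.9510 8.5584 1.4427
83.9256 70.3954 53.8420 33.5900 14.1311 2.8453 0.0000
89.7337 77.5013 62.5356 44.2261 22.4505 5.6114 0.0000 0.0000
94.9847 83.9256 70.3954 53.8420 33.5900 11.0667 0.0000 0.0000 0.0000
99.7321 89.7337 77.5013 62.5356 44.2261 21.8255 0.0000 0.0000 0.0000 0.0000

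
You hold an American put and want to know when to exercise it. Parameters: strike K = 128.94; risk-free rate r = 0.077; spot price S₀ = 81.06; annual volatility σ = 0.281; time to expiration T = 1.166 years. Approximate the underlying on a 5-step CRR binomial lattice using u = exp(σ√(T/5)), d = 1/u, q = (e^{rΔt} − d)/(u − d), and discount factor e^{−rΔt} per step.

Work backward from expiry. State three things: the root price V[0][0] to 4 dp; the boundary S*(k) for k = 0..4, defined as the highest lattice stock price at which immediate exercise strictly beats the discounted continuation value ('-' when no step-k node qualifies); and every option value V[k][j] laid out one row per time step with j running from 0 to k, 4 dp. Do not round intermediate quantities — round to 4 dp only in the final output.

Δt=0.23320, u=1.14533, d=0.87311, q=0.53268, disc=e^(-rΔt)=0.98220
k=5 terminal: V=max(K-S,0) → 87.8114 74.9878 58.1659 36.0992 7.1521 0.0000
k=4: j=0 S=47.1060 intr=81.8340 cont=79.5393 V=81.8340[EX]; j=1 S=61.7933 intr=67.1467 cont=64.8520 V=67.1467[EX]; j=2 S=81.0600 intr=47.8800 cont=45.5854 V=47.8800[EX]; j=3 S=106.3339 intr=22.6061 cont=20.3115 V=22.6061[EX]; j=4 S=139.4879 intr=0.0000 cont=3.2828 V=3.2828[hold]  S*(4)=106.3339
k=3: j=0 S=53.9522 intr=74.9878 cont=72.6932 V=74.9878[EX]; j=1 S=70.7741 intr=58.1659 cont=55.8713 V=58.1659[EX]; j=2 S=92.8408 intr=36.0992 cont=33.8045 V=36.0992[EX]; j=3 S=121.7879 intr=7.1521 cont=12.0938 V=12.0938[hold]  S*(3)=92.8408
k=2: j=0 S=61.7933 intr=67.1467 cont=64.8520 V=67.1467[EX]; j=1 S=81.0600 intr=47.8800 cont=45.5854 V=47.8800[EX]; j=2 S=106.3339 intr=22.6061 cont=22.8970 V=22.8970[hold]  S*(2)=81.0600
k=1: j=0 S=70.7741 intr=58.1659 cont=55.8713 V=58.1659[EX]; j=1 S=92.8408 intr=36.0992 cont=33.9567 V=36.0992[EX]  S*(1)=92.8408
k=0: j=0 S=81.0600 intr=47.8800 cont=45.5854 V=47.8800[EX]  S*(0)=81.0600

price = 47.8800
boundary = 81.0600 92.8408 81.0600 92.8408 106.3339
tree:
47.8800
58.1659 36.0992
67.1467 47.8800 22.8970
74.9878 58.1659 36.0992 12.0938
81.8340 67.1467 47.8800 22.6061 3.2828
87.8114 74.9878 58.1659 36.0992 7.1521 0.0000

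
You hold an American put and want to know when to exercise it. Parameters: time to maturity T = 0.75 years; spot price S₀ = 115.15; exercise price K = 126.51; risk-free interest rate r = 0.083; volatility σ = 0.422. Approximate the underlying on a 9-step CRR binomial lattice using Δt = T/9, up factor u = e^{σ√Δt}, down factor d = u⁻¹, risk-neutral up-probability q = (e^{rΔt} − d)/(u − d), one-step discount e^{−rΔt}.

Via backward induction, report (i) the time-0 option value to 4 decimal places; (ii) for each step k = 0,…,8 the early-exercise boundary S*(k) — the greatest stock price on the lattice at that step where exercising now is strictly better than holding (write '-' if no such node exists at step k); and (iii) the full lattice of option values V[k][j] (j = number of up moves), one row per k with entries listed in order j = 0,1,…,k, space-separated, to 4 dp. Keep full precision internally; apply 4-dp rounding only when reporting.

price = 20.0690
boundary = - - - 79.8998 90.2509 79.8998 90.2509 101.9431 90.2509
tree:
20.0690
27.4626 12.8958
36.4051 18.8310 7.0926
46.6102 26.6253 11.2364 3.0143
55.7742 36.2591 17.2852 5.2957 0.7566
63.8871 46.6102 25.6274 9.1169 1.5176 0.0000
71.0695 55.7742 36.2591 15.2674 3.0441 0.0000 0.0000
77.4282 63.8871 46.6102 24.5669 6.1059 0.0000 0.0000 0.0000
83.0575 71.0695 55.7742 36.2591 12.2476 0.0000 0.0000 0.0000 0.0000
88.0412 77.4282 63.8871 46.6102 24.5669 0.0000 0.0000 0.0000 0.0000 0.0000

Δt=0.08333  u=1.12955  d=0.88531  q=0.49800  discount=0.99311
step 9 (expiry): payoffs max(K−S,0) = 88.0412 77.4282 63.8871 46.6102 24.5669 0.0000 0.0000 0.0000 0.0000 0.0000
step 8: (k=8,j=0): S=43.4525, (K−S)⁺=83.0575, hold=82.1855 ⇒ V=83.0575 exercise | (k=8,j=1): S=55.4405, (K−S)⁺=71.0695, hold=70.1975 ⇒ V=71.0695 exercise | (k=8,j=2): S=70.7358, (K−S)⁺=55.7742, hold=54.9022 ⇒ V=55.7742 exercise | (k=8,j=3): S=90.2509, (K−S)⁺=36.2591, hold=35.3871 ⇒ V=36.2591 exercise | (k=8,j=4): S=115.1500, (K−S)⁺=11.3600, hold=12.2476 ⇒ V=12.2476 continue | (k=8,j=5): S=146.9184, (K−S)⁺=0.0000, hold=0.0000 ⇒ V=0.0000 continue | (k=8,j=6): S=187.4513, (K−S)⁺=0.0000, hold=0.0000 ⇒ V=0.0000 continue | (k=8,j=7): S=239.1668, (K−S)⁺=0.0000, hold=0.0000 ⇒ V=0.0000 continue | (k=8,j=8): S=305.1498, (K−S)⁺=0.0000, hold=0.0000 ⇒ V=0.0000 continue  boundary S*=90.2509
step 7: (k=7,j=0): S=49.0818, (K−S)⁺=77.4282, hold=76.5561 ⇒ V=77.4282 exercise | (k=7,j=1): S=62.6229, (K−S)⁺=63.8871, hold=63.0151 ⇒ V=63.8871 exercise | (k=7,j=2): S=79.8998, (K−S)⁺=46.6102, hold=45.7382 ⇒ V=46.6102 exercise | (k=7,j=3): S=101.9431, (K−S)⁺=24.5669, hold=24.1339 ⇒ V=24.5669 exercise | (k=7,j=4): S=130.0679, (K−S)⁺=0.0000, hold=6.1059 ⇒ V=6.1059 continue | (k=7,j=5): S=165.9520, (K−S)⁺=0.0000, hold=0.0000 ⇒ V=0.0000 continue | (k=7,j=6): S=211.7360, (K−S)⁺=0.0000, hold=0.0000 ⇒ V=0.0000 continue | (k=7,j=7): S=270.1512, (K−S)⁺=0.0000, hold=0.0000 ⇒ V=0.0000 continue  boundary S*=101.9431
step 6: (k=6,j=0): S=55.4405, (K−S)⁺=71.0695, hold=70.1975 ⇒ V=71.0695 exercise | (k=6,j=1): S=70.7358, (K−S)⁺=55.7742, hold=54.9022 ⇒ V=55.7742 exercise | (k=6,j=2): S=90.2509, (K−S)⁺=36.2591, hold=35.3871 ⇒ V=36.2591 exercise | (k=6,j=3): S=115.1500, (K−S)⁺=11.3600, hold=15.2674 ⇒ V=15.2674 continue | (k=6,j=4): S=146.9184, (K−S)⁺=0.0000, hold=3.0441 ⇒ V=3.0441 continue | (k=6,j=5): S=187.4513, (K−S)⁺=0.0000, hold=0.0000 ⇒ V=0.0000 continue | (k=6,j=6): S=239.1668, (K−S)⁺=0.0000, hold=0.0000 ⇒ V=0.0000 continue  boundary S*=90.2509
step 5: (k=5,j=0): S=62.6229, (K−S)⁺=63.8871, hold=63.0151 ⇒ V=63.8871 exercise | (k=5,j=1): S=79.8998, (K−S)⁺=46.6102, hold=45.7382 ⇒ V=46.6102 exercise | (k=5,j=2): S=101.9431, (K−S)⁺=24.5669, hold=25.6274 ⇒ V=25.6274 continue | (k=5,j=3): S=130.0679, (K−S)⁺=0.0000, hold=9.1169 ⇒ V=9.1169 continue | (k=5,j=4): S=165.9520, (K−S)⁺=0.0000, hold=1.5176 ⇒ V=1.5176 continue | (k=5,j=5): S=211.7360, (K−S)⁺=0.0000, hold=0.0000 ⇒ V=0.0000 continue  boundary S*=79.8998
step 4: (k=4,j=0): S=70.7358, (K−S)⁺=55.7742, hold=54.9022 ⇒ V=55.7742 exercise | (k=4,j=1): S=90.2509, (K−S)⁺=36.2591, hold=35.9115 ⇒ V=36.2591 exercise | (k=4,j=2): S=115.1500, (K−S)⁺=11.3600, hold=17.2852 ⇒ V=17.2852 continue | (k=4,j=3): S=146.9184, (K−S)⁺=0.0000, hold=5.2957 ⇒ V=5.2957 continue | (k=4,j=4): S=187.4513, (K−S)⁺=0.0000, hold=0.7566 ⇒ V=0.7566 continue  boundary S*=90.2509
step 3: (k=3,j=0): S=79.8998, (K−S)⁺=46.6102, hold=45.7382 ⇒ V=46.6102 exercise | (k=3,j=1): S=101.9431, (K−S)⁺=24.5669, hold=26.6253 ⇒ V=26.6253 continue | (k=3,j=2): S=130.0679, (K−S)⁺=0.0000, hold=11.2364 ⇒ V=11.2364 continue | (k=3,j=3): S=165.9520, (K−S)⁺=0.0000, hold=3.0143 ⇒ V=3.0143 continue  boundary S*=79.8998
step 2: (k=2,j=0): S=90.2509, (K−S)⁺=36.2591, hold=36.4051 ⇒ V=36.4051 continue | (k=2,j=1): S=115.1500, (K−S)⁺=11.3600, hold=18.8310 ⇒ V=18.8310 continue | (k=2,j=2): S=146.9184, (K−S)⁺=0.0000, hold=7.0926 ⇒ V=7.0926 continue  boundary S*=-
step 1: (k=1,j=0): S=101.9431, (K−S)⁺=24.5669, hold=27.4626 ⇒ V=27.4626 continue | (k=1,j=1): S=130.0679, (K−S)⁺=0.0000, hold=12.8958 ⇒ V=12.8958 continue  boundary S*=-
step 0: (k=0,j=0): S=115.1500, (K−S)⁺=11.3600, hold=20.0690 ⇒ V=20.0690 continue  boundary S*=-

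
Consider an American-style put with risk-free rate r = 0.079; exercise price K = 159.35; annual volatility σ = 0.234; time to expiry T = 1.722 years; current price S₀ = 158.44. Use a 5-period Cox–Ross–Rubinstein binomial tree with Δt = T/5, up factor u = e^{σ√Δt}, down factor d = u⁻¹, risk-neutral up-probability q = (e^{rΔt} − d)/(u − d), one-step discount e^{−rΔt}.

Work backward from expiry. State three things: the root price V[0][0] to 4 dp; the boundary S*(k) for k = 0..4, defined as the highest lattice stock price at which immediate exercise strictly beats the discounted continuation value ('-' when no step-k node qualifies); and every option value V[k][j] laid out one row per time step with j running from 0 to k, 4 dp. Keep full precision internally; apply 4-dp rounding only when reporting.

price = 12.6205
boundary = - - 120.3889 104.9415 120.3889
tree:
12.6205
22.5909 5.5852
38.9611 11.1311 1.6021
54.4085 21.4032 3.7917 0.0000
67.8738 38.9611 8.9742 0.0000 0.0000
79.6113 54.4085 21.2398 0.0000 0.0000 0.0000

Δt=0.34440, u=1.14720, d=0.87169, q=0.56583, disc=e^(-rΔt)=0.97316
k=5 terminal: V=max(K-S,0) → 79.6113 54.4085 21.2398 0.0000 0.0000 0.0000
k=4: j=0 S=91.4762 intr=67.8738 cont=63.5967 V=67.8738[EX]; j=1 S=120.3889 intr=38.9611 cont=34.6840 V=38.9611[EX]; j=2 S=158.4400 intr=0.9100 cont=8.9742 V=8.9742[hold]; j=3 S=208.5178 intr=0.0000 cont=0.0000 V=0.0000[hold]; j=4 S=274.4237 intr=0.0000 cont=0.0000 V=0.0000[hold]  S*(4)=120.3889
k=3: j=0 S=104.9415 intr=54.4085 cont=50.1314 V=54.4085[EX]; j=1 S=138.1102 intr=21.2398 cont=21.4032 V=21.4032[hold]; j=2 S=181.7624 intr=0.0000 cont=3.7917 V=3.7917[hold]; j=3 S=239.2117 intr=0.0000 cont=0.0000 V=0.0000[hold]  S*(3)=104.9415
k=2: j=0 S=120.3889 intr=38.9611 cont=34.7740 V=38.9611[EX]; j=1 S=158.4400 intr=0.9100 cont=11.1311 V=11.1311[hold]; j=2 S=208.5178 intr=0.0000 cont=1.6021 V=1.6021[hold]  S*(2)=120.3889
k=1: j=0 S=138.1102 intr=21.2398 cont=22.5909 V=22.5909[hold]; j=1 S=181.7624 intr=0.0000 cont=5.5852 V=5.5852[hold]  S*(1)=-
k=0: j=0 S=158.4400 intr=0.9100 cont=12.6205 V=12.6205[hold]  S*(0)=-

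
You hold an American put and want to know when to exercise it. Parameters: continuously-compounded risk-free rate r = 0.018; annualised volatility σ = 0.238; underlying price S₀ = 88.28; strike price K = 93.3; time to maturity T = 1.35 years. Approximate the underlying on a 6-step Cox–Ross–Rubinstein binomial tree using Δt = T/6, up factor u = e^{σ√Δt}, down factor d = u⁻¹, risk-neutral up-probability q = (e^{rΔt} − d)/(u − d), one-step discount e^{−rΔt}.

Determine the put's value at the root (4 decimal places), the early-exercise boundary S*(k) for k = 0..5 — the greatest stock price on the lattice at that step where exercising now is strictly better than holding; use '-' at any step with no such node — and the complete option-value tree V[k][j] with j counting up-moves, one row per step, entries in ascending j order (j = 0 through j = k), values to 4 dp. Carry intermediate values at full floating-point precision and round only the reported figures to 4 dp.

price = 11.8491
boundary = - - - 62.9181 70.4376 78.8558
tree:
11.8491
16.8708 6.7152
23.1495 10.4690 2.8599
30.3819 15.8059 4.9952 0.6589
37.0987 22.8624 8.5849 1.2965 0.0000
43.0984 30.3819 14.4442 2.5511 0.0000 0.0000
48.4576 37.0987 22.8624 5.0200 0.0000 0.0000 0.0000

params: Δt=0.22500 u=1.11951 d=0.89325 q=0.48974 e^(-rΔt)=0.99596
t_6 payoffs: 48.4576 37.0987 22.8624 5.0200 0.0000 0.0000 0.0000
t_5: node(5,0) S=50.2016 payoff=43.0984 vs cont=42.7213 → 43.0984 [stop]  node(5,1) S=62.9181 payoff=30.3819 vs cont=30.0048 → 30.3819 [stop]  node(5,2) S=78.8558 payoff=14.4442 vs cont=14.0671 → 14.4442 [stop]  node(5,3) S=98.8306 payoff=0.0000 vs cont=2.5511 → 2.5511 [wait]  node(5,4) S=123.8652 payoff=0.0000 vs cont=0.0000 → 0.0000 [wait]  node(5,5) S=155.2412 payoff=0.0000 vs cont=0.0000 → 0.0000 [wait]  ⇒ S*(5)=78.8558
t_4: node(4,0) S=56.2013 payoff=37.0987 vs cont=36.7216 → 37.0987 [stop]  node(4,1) S=70.4376 payoff=22.8624 vs cont=22.4853 → 22.8624 [stop]  node(4,2) S=88.2800 payoff=5.0200 vs cont=8.5849 → 8.5849 [wait]  node(4,3) S=110.6420 payoff=0.0000 vs cont=1.2965 → 1.2965 [wait]  node(4,4) S=138.6686 payoff=0.0000 vs cont=0.0000 → 0.0000 [wait]  ⇒ S*(4)=70.4376
t_3: node(3,0) S=62.9181 payoff=30.3819 vs cont=30.0048 → 30.3819 [stop]  node(3,1) S=78.8558 payoff=14.4442 vs cont=15.8059 → 15.8059 [wait]  node(3,2) S=98.8306 payoff=0.0000 vs cont=4.9952 → 4.9952 [wait]  node(3,3) S=123.8652 payoff=0.0000 vs cont=0.6589 → 0.6589 [wait]  ⇒ S*(3)=62.9181
t_2: node(2,0) S=70.4376 payoff=22.8624 vs cont=23.1495 → 23.1495 [wait]  node(2,1) S=88.2800 payoff=5.0200 vs cont=10.4690 → 10.4690 [wait]  node(2,2) S=110.6420 payoff=0.0000 vs cont=2.8599 → 2.8599 [wait]  ⇒ S*(2)=-
t_1: node(1,0) S=78.8558 payoff=14.4442 vs cont=16.8708 → 16.8708 [wait]  node(1,1) S=98.8306 payoff=0.0000 vs cont=6.7152 → 6.7152 [wait]  ⇒ S*(1)=-
t_0: node(0,0) S=88.2800 payoff=5.0200 vs cont=11.8491 → 11.8491 [wait]  ⇒ S*(0)=-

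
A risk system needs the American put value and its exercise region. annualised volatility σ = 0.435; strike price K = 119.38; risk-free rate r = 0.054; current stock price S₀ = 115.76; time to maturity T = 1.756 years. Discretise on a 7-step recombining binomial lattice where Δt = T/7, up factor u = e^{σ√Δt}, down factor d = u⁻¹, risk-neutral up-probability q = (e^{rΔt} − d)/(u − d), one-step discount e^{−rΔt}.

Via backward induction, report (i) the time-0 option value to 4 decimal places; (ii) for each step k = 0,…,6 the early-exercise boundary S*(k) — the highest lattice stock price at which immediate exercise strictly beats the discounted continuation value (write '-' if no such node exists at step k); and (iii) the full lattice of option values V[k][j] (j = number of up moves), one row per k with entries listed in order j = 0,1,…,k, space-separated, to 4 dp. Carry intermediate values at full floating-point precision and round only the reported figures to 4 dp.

price = 24.0743
boundary = - - - 60.2138 74.8716 60.2138 74.8716
tree:
24.0743
33.6148 14.2938
45.4270 21.6147 6.6694
59.1662 31.6500 11.2210 1.8656
70.9544 44.5084 18.4455 3.6143 0.0000
80.4348 59.1662 29.3548 7.0023 0.0000 0.0000
88.0592 70.9544 44.5084 13.5660 0.0000 0.0000 0.0000
94.1909 80.4348 59.1662 26.2826 0.0000 0.0000 0.0000 0.0000

Δt=0.25086  u=1.24343  d=0.80423  q=0.47680  discount=0.98655
step 7 (expiry): payoffs max(K−S,0) = 94.1909 80.4348 59.1662 26.2826 0.0000 0.0000 0.0000 0.0000
step 6: (k=6,j=0): S=31.3208, (K−S)⁺=88.0592, hold=86.4529 ⇒ V=88.0592 exercise | (k=6,j=1): S=48.4256, (K−S)⁺=70.9544, hold=69.3481 ⇒ V=70.9544 exercise | (k=6,j=2): S=74.8716, (K−S)⁺=44.5084, hold=42.9022 ⇒ V=44.5084 exercise | (k=6,j=3): S=115.7600, (K−S)⁺=3.6200, hold=13.5660 ⇒ V=13.5660 continue | (k=6,j=4): S=178.9782, (K−S)⁺=0.0000, hold=0.0000 ⇒ V=0.0000 continue | (k=6,j=5): S=276.7208, (K−S)⁺=0.0000, hold=0.0000 ⇒ V=0.0000 continue | (k=6,j=6): S=427.8421, (K−S)⁺=0.0000, hold=0.0000 ⇒ V=0.0000 continue  boundary S*=74.8716
step 5: (k=5,j=0): S=38.9452, (K−S)⁺=80.4348, hold=78.8285 ⇒ V=80.4348 exercise | (k=5,j=1): S=60.2138, (K−S)⁺=59.1662, hold=57.5600 ⇒ V=59.1662 exercise | (k=5,j=2): S=93.0974, (K−S)⁺=26.2826, hold=29.3548 ⇒ V=29.3548 continue | (k=5,j=3): S=143.9393, (K−S)⁺=0.0000, hold=7.0023 ⇒ V=7.0023 continue | (k=5,j=4): S=222.5466, (K−S)⁺=0.0000, hold=0.0000 ⇒ V=0.0000 continue | (k=5,j=5): S=344.0826, (K−S)⁺=0.0000, hold=0.0000 ⇒ V=0.0000 continue  boundary S*=60.2138
step 4: (k=4,j=0): S=48.4256, (K−S)⁺=70.9544, hold=69.3481 ⇒ V=70.9544 exercise | (k=4,j=1): S=74.8716, (K−S)⁺=44.5084, hold=44.3473 ⇒ V=44.5084 exercise | (k=4,j=2): S=115.7600, (K−S)⁺=3.6200, hold=18.4455 ⇒ V=18.4455 continue | (k=4,j=3): S=178.9782, (K−S)⁺=0.0000, hold=3.6143 ⇒ V=3.6143 continue | (k=4,j=4): S=276.7208, (K−S)⁺=0.0000, hold=0.0000 ⇒ V=0.0000 continue  boundary S*=74.8716
step 3: (k=3,j=0): S=60.2138, (K−S)⁺=59.1662, hold=57.5600 ⇒ V=59.1662 exercise | (k=3,j=1): S=93.0974, (K−S)⁺=26.2826, hold=31.6500 ⇒ V=31.6500 continue | (k=3,j=2): S=143.9393, (K−S)⁺=0.0000, hold=11.2210 ⇒ V=11.2210 continue | (k=3,j=3): S=222.5466, (K−S)⁺=0.0000, hold=1.8656 ⇒ V=1.8656 continue  boundary S*=60.2138
step 2: (k=2,j=0): S=74.8716, (K−S)⁺=44.5084, hold=45.4270 ⇒ V=45.4270 continue | (k=2,j=1): S=115.7600, (K−S)⁺=3.6200, hold=21.6147 ⇒ V=21.6147 continue | (k=2,j=2): S=178.9782, (K−S)⁺=0.0000, hold=6.6694 ⇒ V=6.6694 continue  boundary S*=-
step 1: (k=1,j=0): S=93.0974, (K−S)⁺=26.2826, hold=33.6148 ⇒ V=33.6148 continue | (k=1,j=1): S=143.9393, (K−S)⁺=0.0000, hold=14.2938 ⇒ V=14.2938 continue  boundary S*=-
step 0: (k=0,j=0): S=115.7600, (K−S)⁺=3.6200, hold=24.0743 ⇒ V=24.0743 continue  boundary S*=-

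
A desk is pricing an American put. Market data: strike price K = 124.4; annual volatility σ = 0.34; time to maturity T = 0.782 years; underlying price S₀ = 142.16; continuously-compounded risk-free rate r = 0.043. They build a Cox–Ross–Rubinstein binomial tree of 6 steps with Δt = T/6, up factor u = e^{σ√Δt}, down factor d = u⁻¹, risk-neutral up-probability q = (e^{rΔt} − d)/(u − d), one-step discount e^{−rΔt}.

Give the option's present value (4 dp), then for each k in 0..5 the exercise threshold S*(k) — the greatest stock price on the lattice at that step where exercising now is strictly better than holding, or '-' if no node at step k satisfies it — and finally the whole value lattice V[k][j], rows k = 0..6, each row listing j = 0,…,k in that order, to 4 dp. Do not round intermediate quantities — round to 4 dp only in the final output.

Δt=0.13033, u=1.13060, d=0.88449, q=0.49219, disc=e^(-rΔt)=0.99441
k=6 terminal: V=max(K-S,0) → 56.3340 37.3946 13.1854 0.0000 0.0000 0.0000 0.0000
k=5: j=0 S=76.9553 intr=47.4447 cont=46.7495 V=47.4447[EX]; j=1 S=98.3680 intr=26.0320 cont=25.3367 V=26.0320[EX]; j=2 S=125.7389 intr=0.0000 cont=6.6583 V=6.6583[hold]; j=3 S=160.7257 intr=0.0000 cont=0.0000 V=0.0000[hold]; j=4 S=205.4475 intr=0.0000 cont=0.0000 V=0.0000[hold]; j=5 S=262.6132 intr=0.0000 cont=0.0000 V=0.0000[hold]  S*(5)=98.3680
k=4: j=0 S=87.0054 intr=37.3946 cont=36.6994 V=37.3946[EX]; j=1 S=111.2146 intr=13.1854 cont=16.4043 V=16.4043[hold]; j=2 S=142.1600 intr=0.0000 cont=3.3623 V=3.3623[hold]; j=3 S=181.7160 intr=0.0000 cont=0.0000 V=0.0000[hold]; j=4 S=232.2783 intr=0.0000 cont=0.0000 V=0.0000[hold]  S*(4)=87.0054
k=3: j=0 S=98.3680 intr=26.0320 cont=26.9122 V=26.9122[hold]; j=1 S=125.7389 intr=0.0000 cont=9.9294 V=9.9294[hold]; j=2 S=160.7257 intr=0.0000 cont=1.6979 V=1.6979[hold]; j=3 S=205.4475 intr=0.0000 cont=0.0000 V=0.0000[hold]  S*(3)=-
k=2: j=0 S=111.2146 intr=13.1854 cont=18.4498 V=18.4498[hold]; j=1 S=142.1600 intr=0.0000 cont=5.8451 V=5.8451[hold]; j=2 S=181.7160 intr=0.0000 cont=0.8574 V=0.8574[hold]  S*(2)=-
k=1: j=0 S=125.7389 intr=0.0000 cont=12.1774 V=12.1774[hold]; j=1 S=160.7257 intr=0.0000 cont=3.3712 V=3.3712[hold]  S*(1)=-
k=0: j=0 S=142.1600 intr=0.0000 cont=7.7993 V=7.7993[hold]  S*(0)=-

price = 7.7993
boundary = - - - - 87.0054 98.3680
tree:
7.7993
12.1774 3.3712
18.4498 5.8451 0.8574
26.9122 9.9294 1.6979 0.0000
37.3946 16.4043 3.3623 0.0000 0.0000
47.4447 26.0320 6.6583 0.0000 0.0000 0.0000
56.3340 37.3946 13.1854 0.0000 0.0000 0.0000 0.0000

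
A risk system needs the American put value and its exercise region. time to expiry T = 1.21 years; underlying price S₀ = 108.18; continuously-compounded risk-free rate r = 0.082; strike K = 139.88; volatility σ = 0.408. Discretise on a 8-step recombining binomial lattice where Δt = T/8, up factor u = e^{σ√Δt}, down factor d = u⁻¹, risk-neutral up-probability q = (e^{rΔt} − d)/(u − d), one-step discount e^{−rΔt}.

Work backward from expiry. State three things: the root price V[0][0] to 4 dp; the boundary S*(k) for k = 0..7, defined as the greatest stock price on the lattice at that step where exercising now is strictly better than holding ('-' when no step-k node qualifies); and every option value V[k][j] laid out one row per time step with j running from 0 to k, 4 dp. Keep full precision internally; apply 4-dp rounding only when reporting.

Δt=0.15125  u=1.17196  d=0.85327  q=0.49957  discount=0.98767
step 8 (expiry): payoffs max(K−S,0) = 109.4813 98.1280 82.5343 61.1167 31.7000 0.0000 0.0000 0.0000 0.0000
step 7: (k=7,j=0): S=35.6259, (K−S)⁺=104.2541, hold=102.5299 ⇒ V=104.2541 exercise | (k=7,j=1): S=48.9316, (K−S)⁺=90.9484, hold=89.2243 ⇒ V=90.9484 exercise | (k=7,j=2): S=67.2067, (K−S)⁺=72.6733, hold=70.9492 ⇒ V=72.6733 exercise | (k=7,j=3): S=92.3072, (K−S)⁺=47.5728, hold=45.8487 ⇒ V=47.5728 exercise | (k=7,j=4): S=126.7823, (K−S)⁺=13.0977, hold=15.6680 ⇒ V=15.6680 continue | (k=7,j=5): S=174.1332, (K−S)⁺=0.0000, hold=0.0000 ⇒ V=0.0000 continue | (k=7,j=6): S=239.1690, (K−S)⁺=0.0000, hold=0.0000 ⇒ V=0.0000 continue | (k=7,j=7): S=328.4944, (K−S)⁺=0.0000, hold=0.0000 ⇒ V=0.0000 continue  boundary S*=92.3072
step 6: (k=6,j=0): S=41.7520, (K−S)⁺=98.1280, hold=96.4038 ⇒ V=98.1280 exercise | (k=6,j=1): S=57.3457, (K−S)⁺=82.5343, hold=80.8102 ⇒ V=82.5343 exercise | (k=6,j=2): S=78.7633, (K−S)⁺=61.1167, hold=59.3926 ⇒ V=61.1167 exercise | (k=6,j=3): S=108.1800, (K−S)⁺=31.7000, hold=31.2440 ⇒ V=31.7000 exercise | (k=6,j=4): S=148.5833, (K−S)⁺=0.0000, hold=7.7440 ⇒ V=7.7440 continue | (k=6,j=5): S=204.0766, (K−S)⁺=0.0000, hold=0.0000 ⇒ V=0.0000 continue | (k=6,j=6): S=280.2957, (K−S)⁺=0.0000, hold=0.0000 ⇒ V=0.0000 continue  boundary S*=108.1800
step 5: (k=5,j=0): S=48.9316, (K−S)⁺=90.9484, hold=89.2243 ⇒ V=90.9484 exercise | (k=5,j=1): S=67.2067, (K−S)⁺=72.6733, hold=70.9492 ⇒ V=72.6733 exercise | (k=5,j=2): S=92.3072, (K−S)⁺=47.5728, hold=45.8487 ⇒ V=47.5728 exercise | (k=5,j=3): S=126.7823, (K−S)⁺=13.0977, hold=19.4890 ⇒ V=19.4890 continue | (k=5,j=4): S=174.1332, (K−S)⁺=0.0000, hold=3.8275 ⇒ V=3.8275 continue | (k=5,j=5): S=239.1690, (K−S)⁺=0.0000, hold=0.0000 ⇒ V=0.0000 continue  boundary S*=92.3072
step 4: (k=4,j=0): S=57.3457, (K−S)⁺=82.5343, hold=80.8102 ⇒ V=82.5343 exercise | (k=4,j=1): S=78.7633, (K−S)⁺=61.1167, hold=59.3926 ⇒ V=61.1167 exercise | (k=4,j=2): S=108.1800, (K−S)⁺=31.7000, hold=33.1294 ⇒ V=33.1294 continue | (k=4,j=3): S=148.5833, (K−S)⁺=0.0000, hold=11.5211 ⇒ V=11.5211 continue | (k=4,j=4): S=204.0766, (K−S)⁺=0.0000, hold=1.8918 ⇒ V=1.8918 continue  boundary S*=78.7633
step 3: (k=3,j=0): S=67.2067, (K−S)⁺=72.6733, hold=70.9492 ⇒ V=72.6733 exercise | (k=3,j=1): S=92.3072, (K−S)⁺=47.5728, hold=46.5540 ⇒ V=47.5728 exercise | (k=3,j=2): S=126.7823, (K−S)⁺=13.0977, hold=22.0592 ⇒ V=22.0592 continue | (k=3,j=3): S=174.1332, (K−S)⁺=0.0000, hold=6.6278 ⇒ V=6.6278 continue  boundary S*=92.3072
step 2: (k=2,j=0): S=78.7633, (K−S)⁺=61.1167, hold=59.3926 ⇒ V=61.1167 exercise | (k=2,j=1): S=108.1800, (K−S)⁺=31.7000, hold=34.3976 ⇒ V=34.3976 continue | (k=2,j=2): S=148.5833, (K−S)⁺=0.0000, hold=14.1732 ⇒ V=14.1732 continue  boundary S*=78.7633
step 1: (k=1,j=0): S=92.3072, (K−S)⁺=47.5728, hold=47.1797 ⇒ V=47.5728 exercise | (k=1,j=1): S=126.7823, (K−S)⁺=13.0977, hold=23.9945 ⇒ V=23.9945 continue  boundary S*=92.3072
step 0: (k=0,j=0): S=108.1800, (K−S)⁺=31.7000, hold=35.3525 ⇒ V=35.3525 continue  boundary S*=-

price = 35.3525
boundary = - 92.3072 78.7633 92.3072 78.7633 92.3072 108.1800 92.3072
tree:
35.3525
47.5728 23.9945
61.1167 34.3976 14.1732
72.6733 47.5728 22.0592 6.6278
82.5343 61.1167 33.1294 11.5211 1.8918
90.9484 72.6733 47.5728 19.4890 3.8275 0.0000
98.1280 82.5343 61.1167 31.7000 7.7440 0.0000 0.0000
104.2541 90.9484 72.6733 47.5728 15.6680 0.0000 0.0000 0.0000
109.4813 98.1280 82.5343 61.1167 31.7000 0.0000 0.0000 0.0000 0.0000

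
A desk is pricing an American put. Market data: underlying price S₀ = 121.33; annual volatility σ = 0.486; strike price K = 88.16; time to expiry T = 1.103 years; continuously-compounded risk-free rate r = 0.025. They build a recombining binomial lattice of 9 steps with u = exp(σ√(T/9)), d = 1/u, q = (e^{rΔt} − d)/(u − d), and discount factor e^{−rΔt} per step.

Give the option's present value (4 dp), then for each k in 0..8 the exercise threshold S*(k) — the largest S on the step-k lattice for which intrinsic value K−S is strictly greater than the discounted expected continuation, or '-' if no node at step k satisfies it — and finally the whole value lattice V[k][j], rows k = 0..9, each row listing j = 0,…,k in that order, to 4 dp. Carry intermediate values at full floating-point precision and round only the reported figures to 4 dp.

price = 8.0021
boundary = - - - - - - 43.7146 51.8223 61.4338
tree:
8.0021
11.4732 4.0858
16.0573 6.3070 1.5728
21.8511 9.5381 2.6540 0.3469
28.7827 14.0690 4.4200 0.6523 0.0000
36.5210 20.1239 7.2382 1.2265 0.0000 0.0000
44.4454 27.7003 11.5932 2.3063 0.0000 0.0000 0.0000
51.2846 36.3377 18.0063 4.3365 0.0000 0.0000 0.0000 0.0000
57.0538 44.4454 26.7262 8.1540 0.0000 0.0000 0.0000 0.0000 0.0000
61.9205 51.2846 36.3377 15.3322 0.0000 0.0000 0.0000 0.0000 0.0000 0.0000

Δt=0.12256  u=1.18547  d=0.84355  q=0.46654  discount=0.99694
step 9 (expiry): payoffs max(K−S,0) = 61.9205 51.2846 36.3377 15.3322 0.0000 0.0000 0.0000 0.0000 0.0000 0.0000
step 8: (k=8,j=0): S=31.1062, (K−S)⁺=57.0538, hold=56.7842 ⇒ V=57.0538 exercise | (k=8,j=1): S=43.7146, (K−S)⁺=44.4454, hold=44.1757 ⇒ V=44.4454 exercise | (k=8,j=2): S=61.4338, (K−S)⁺=26.7262, hold=26.4565 ⇒ V=26.7262 exercise | (k=8,j=3): S=86.3352, (K−S)⁺=1.8248, hold=8.1540 ⇒ V=8.1540 continue | (k=8,j=4): S=121.3300, (K−S)⁺=0.0000, hold=0.0000 ⇒ V=0.0000 continue | (k=8,j=5): S=170.5095, (K−S)⁺=0.0000, hold=0.0000 ⇒ V=0.0000 continue | (k=8,j=6): S=239.6234, (K−S)⁺=0.0000, hold=0.0000 ⇒ V=0.0000 continue | (k=8,j=7): S=336.7516, (K−S)⁺=0.0000, hold=0.0000 ⇒ V=0.0000 continue | (k=8,j=8): S=473.2495, (K−S)⁺=0.0000, hold=0.0000 ⇒ V=0.0000 continue  boundary S*=61.4338
step 7: (k=7,j=0): S=36.8754, (K−S)⁺=51.2846, hold=51.0149 ⇒ V=51.2846 exercise | (k=7,j=1): S=51.8223, (K−S)⁺=36.3377, hold=36.0680 ⇒ V=36.3377 exercise | (k=7,j=2): S=72.8278, (K−S)⁺=15.3322, hold=18.0063 ⇒ V=18.0063 continue | (k=7,j=3): S=102.3477, (K−S)⁺=0.0000, hold=4.3365 ⇒ V=4.3365 continue | (k=7,j=4): S=143.8330, (K−S)⁺=0.0000, hold=0.0000 ⇒ V=0.0000 continue | (k=7,j=5): S=202.1338, (K−S)⁺=0.0000, hold=0.0000 ⇒ V=0.0000 continue | (k=7,j=6): S=284.0661, (K−S)⁺=0.0000, hold=0.0000 ⇒ V=0.0000 continue | (k=7,j=7): S=399.2086, (K−S)⁺=0.0000, hold=0.0000 ⇒ V=0.0000 continue  boundary S*=51.8223
step 6: (k=6,j=0): S=43.7146, (K−S)⁺=44.4454, hold=44.1757 ⇒ V=44.4454 exercise | (k=6,j=1): S=61.4338, (K−S)⁺=26.7262, hold=27.7003 ⇒ V=27.7003 continue | (k=6,j=2): S=86.3352, (K−S)⁺=1.8248, hold=11.5932 ⇒ V=11.5932 continue | (k=6,j=3): S=121.3300, (K−S)⁺=0.0000, hold=2.3063 ⇒ V=2.3063 continue | (k=6,j=4): S=170.5095, (K−S)⁺=0.0000, hold=0.0000 ⇒ V=0.0000 continue | (k=6,j=5): S=239.6234, (K−S)⁺=0.0000, hold=0.0000 ⇒ V=0.0000 continue | (k=6,j=6): S=336.7516, (K−S)⁺=0.0000, hold=0.0000 ⇒ V=0.0000 continue  boundary S*=43.7146
step 5: (k=5,j=0): S=51.8223, (K−S)⁺=36.3377, hold=36.5210 ⇒ V=36.5210 continue | (k=5,j=1): S=72.8278, (K−S)⁺=15.3322, hold=20.1239 ⇒ V=20.1239 continue | (k=5,j=2): S=102.3477, (K−S)⁺=0.0000, hold=7.2382 ⇒ V=7.2382 continue | (k=5,j=3): S=143.8330, (K−S)⁺=0.0000, hold=1.2265 ⇒ V=1.2265 continue | (k=5,j=4): S=202.1338, (K−S)⁺=0.0000, hold=0.0000 ⇒ V=0.0000 continue | (k=5,j=5): S=284.0661, (K−S)⁺=0.0000, hold=0.0000 ⇒ V=0.0000 continue  boundary S*=-
step 4: (k=4,j=0): S=61.4338, (K−S)⁺=26.7262, hold=28.7827 ⇒ V=28.7827 continue | (k=4,j=1): S=86.3352, (K−S)⁺=1.8248, hold=14.0690 ⇒ V=14.0690 continue | (k=4,j=2): S=121.3300, (K−S)⁺=0.0000, hold=4.4200 ⇒ V=4.4200 continue | (k=4,j=3): S=170.5095, (K−S)⁺=0.0000, hold=0.6523 ⇒ V=0.6523 continue | (k=4,j=4): S=239.6234, (K−S)⁺=0.0000, hold=0.0000 ⇒ V=0.0000 continue  boundary S*=-
step 3: (k=3,j=0): S=72.8278, (K−S)⁺=15.3322, hold=21.8511 ⇒ V=21.8511 continue | (k=3,j=1): S=102.3477, (K−S)⁺=0.0000, hold=9.5381 ⇒ V=9.5381 continue | (k=3,j=2): S=143.8330, (K−S)⁺=0.0000, hold=2.6540 ⇒ V=2.6540 continue | (k=3,j=3): S=202.1338, (K−S)⁺=0.0000, hold=0.3469 ⇒ V=0.3469 continue  boundary S*=-
step 2: (k=2,j=0): S=86.3352, (K−S)⁺=1.8248, hold=16.0573 ⇒ V=16.0573 continue | (k=2,j=1): S=121.3300, (K−S)⁺=0.0000, hold=6.3070 ⇒ V=6.3070 continue | (k=2,j=2): S=170.5095, (K−S)⁺=0.0000, hold=1.5728 ⇒ V=1.5728 continue  boundary S*=-
step 1: (k=1,j=0): S=102.3477, (K−S)⁺=0.0000, hold=11.4732 ⇒ V=11.4732 continue | (k=1,j=1): S=143.8330, (K−S)⁺=0.0000, hold=4.0858 ⇒ V=4.0858 continue  boundary S*=-
step 0: (k=0,j=0): S=121.3300, (K−S)⁺=0.0000, hold=8.0021 ⇒ V=8.0021 continue  boundary S*=-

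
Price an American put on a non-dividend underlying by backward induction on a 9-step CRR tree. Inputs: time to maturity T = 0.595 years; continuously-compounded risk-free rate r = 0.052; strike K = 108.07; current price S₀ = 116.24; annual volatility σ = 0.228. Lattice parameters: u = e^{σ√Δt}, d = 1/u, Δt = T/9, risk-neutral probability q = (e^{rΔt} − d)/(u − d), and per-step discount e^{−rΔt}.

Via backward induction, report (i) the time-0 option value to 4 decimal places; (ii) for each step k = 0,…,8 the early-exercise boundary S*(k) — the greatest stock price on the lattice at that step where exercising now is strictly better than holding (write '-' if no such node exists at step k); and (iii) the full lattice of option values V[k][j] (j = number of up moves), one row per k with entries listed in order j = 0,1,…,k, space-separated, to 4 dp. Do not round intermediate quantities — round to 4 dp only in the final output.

params: Δt=0.06611 u=1.06038 d=0.94306 q=0.51470 e^(-rΔt)=0.99657
t_9 payoffs: 39.4870 30.9554 21.3626 10.5764 0.0000 0.0000 0.0000 0.0000 0.0000 0.0000
t_8: node(8,0) S=72.7238 payoff=35.3462 vs cont=34.9753 → 35.3462 [stop]  node(8,1) S=81.7704 payoff=26.2996 vs cont=25.9287 → 26.2996 [stop]  node(8,2) S=91.9425 payoff=16.1275 vs cont=15.7567 → 16.1275 [stop]  node(8,3) S=103.3798 payoff=4.6902 vs cont=5.1151 → 5.1151 [wait]  node(8,4) S=116.2400 payoff=0.0000 vs cont=0.0000 → 0.0000 [wait]  node(8,5) S=130.6999 payoff=0.0000 vs cont=0.0000 → 0.0000 [wait]  node(8,6) S=146.9586 payoff=0.0000 vs cont=0.0000 → 0.0000 [wait]  node(8,7) S=165.2399 payoff=0.0000 vs cont=0.0000 → 0.0000 [wait]  node(8,8) S=185.7953 payoff=0.0000 vs cont=0.0000 → 0.0000 [wait]  ⇒ S*(8)=91.9425
t_7: node(7,0) S=77.1146 payoff=30.9554 vs cont=30.5845 → 30.9554 [stop]  node(7,1) S=86.7074 payoff=21.3626 vs cont=20.9917 → 21.3626 [stop]  node(7,2) S=97.4936 payoff=10.5764 vs cont=10.4235 → 10.5764 [stop]  node(7,3) S=109.6215 payoff=0.0000 vs cont=2.4738 → 2.4738 [wait]  node(7,4) S=123.2581 payoff=0.0000 vs cont=0.0000 → 0.0000 [wait]  node(7,5) S=138.5911 payoff=0.0000 vs cont=0.0000 → 0.0000 [wait]  node(7,6) S=155.8314 payoff=0.0000 vs cont=0.0000 → 0.0000 [wait]  node(7,7) S=175.2164 payoff=0.0000 vs cont=0.0000 → 0.0000 [wait]  ⇒ S*(7)=97.4936
t_6: node(6,0) S=81.7704 payoff=26.2996 vs cont=25.9287 → 26.2996 [stop]  node(6,1) S=91.9425 payoff=16.1275 vs cont=15.7567 → 16.1275 [stop]  node(6,2) S=103.3798 payoff=4.6902 vs cont=6.3840 → 6.3840 [wait]  node(6,3) S=116.2400 payoff=0.0000 vs cont=1.1964 → 1.1964 [wait]  node(6,4) S=130.6999 payoff=0.0000 vs cont=0.0000 → 0.0000 [wait]  node(6,5) S=146.9586 payoff=0.0000 vs cont=0.0000 → 0.0000 [wait]  node(6,6) S=165.2399 payoff=0.0000 vs cont=0.0000 → 0.0000 [wait]  ⇒ S*(6)=91.9425
t_5: node(5,0) S=86.7074 payoff=21.3626 vs cont=20.9917 → 21.3626 [stop]  node(5,1) S=97.4936 payoff=10.5764 vs cont=11.0744 → 11.0744 [wait]  node(5,2) S=109.6215 payoff=0.0000 vs cont=3.7012 → 3.7012 [wait]  node(5,3) S=123.2581 payoff=0.0000 vs cont=0.5786 → 0.5786 [wait]  node(5,4) S=138.5911 payoff=0.0000 vs cont=0.0000 → 0.0000 [wait]  node(5,5) S=155.8314 payoff=0.0000 vs cont=0.0000 → 0.0000 [wait]  ⇒ S*(5)=86.7074
t_4: node(4,0) S=91.9425 payoff=16.1275 vs cont=16.0121 → 16.1275 [stop]  node(4,1) S=103.3798 payoff=4.6902 vs cont=7.2544 → 7.2544 [wait]  node(4,2) S=116.2400 payoff=0.0000 vs cont=2.0868 → 2.0868 [wait]  node(4,3) S=130.6999 payoff=0.0000 vs cont=0.2798 → 0.2798 [wait]  node(4,4) S=146.9586 payoff=0.0000 vs cont=0.0000 → 0.0000 [wait]  ⇒ S*(4)=91.9425
t_3: node(3,0) S=97.4936 payoff=10.5764 vs cont=11.5208 → 11.5208 [wait]  node(3,1) S=109.6215 payoff=0.0000 vs cont=4.5789 → 4.5789 [wait]  node(3,2) S=123.2581 payoff=0.0000 vs cont=1.1528 → 1.1528 [wait]  node(3,3) S=138.5911 payoff=0.0000 vs cont=0.1353 → 0.1353 [wait]  ⇒ S*(3)=-
t_2: node(2,0) S=103.3798 payoff=4.6902 vs cont=7.9205 → 7.9205 [wait]  node(2,1) S=116.2400 payoff=0.0000 vs cont=2.8058 → 2.8058 [wait]  node(2,2) S=130.6999 payoff=0.0000 vs cont=0.6269 → 0.6269 [wait]  ⇒ S*(2)=-
t_1: node(1,0) S=109.6215 payoff=0.0000 vs cont=5.2698 → 5.2698 [wait]  node(1,1) S=123.2581 payoff=0.0000 vs cont=1.6786 → 1.6786 [wait]  ⇒ S*(1)=-
t_0: node(0,0) S=116.2400 payoff=0.0000 vs cont=3.4096 → 3.4096 [wait]  ⇒ S*(0)=-

price = 3.4096
boundary = - - - - 91.9425 86.7074 91.9425 97.4936 91.9425
tree:
3.4096
5.2698 1.6786
7.9205 2.8058 0.6269
11.5208 4.5789 1.1528 0.1353
16.1275 7.2544 2.0868 0.2798 0.0000
21.3626 11.0744 3.7012 0.5786 0.0000 0.0000
26.2996 16.1275 6.3840 1.1964 0.0000 0.0000 0.0000
30.9554 21.3626 10.5764 2.4738 0.0000 0.0000 0.0000 0.0000
35.3462 26.2996 16.1275 5.1151 0.0000 0.0000 0.0000 0.0000 0.0000
39.4870 30.9554 21.3626 10.5764 0.0000 0.0000 0.0000 0.0000 0.0000 0.0000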